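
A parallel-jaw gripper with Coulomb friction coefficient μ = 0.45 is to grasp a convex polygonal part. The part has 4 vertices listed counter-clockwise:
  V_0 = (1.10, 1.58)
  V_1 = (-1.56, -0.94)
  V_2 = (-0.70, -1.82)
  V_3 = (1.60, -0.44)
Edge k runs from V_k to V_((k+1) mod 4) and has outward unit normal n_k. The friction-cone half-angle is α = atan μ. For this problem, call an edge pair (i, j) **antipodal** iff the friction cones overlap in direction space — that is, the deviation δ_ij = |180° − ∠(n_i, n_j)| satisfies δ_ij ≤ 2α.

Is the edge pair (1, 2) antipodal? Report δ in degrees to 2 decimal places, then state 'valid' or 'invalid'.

α = atan 0.45 = 24.23°;  2α = 48.46°
edge 1: e_1 = (+0.86, -0.88);  n_1 = (-0.7152, -0.6989)
edge 2: e_2 = (+2.30, +1.38);  n_2 = (+0.5145, -0.8575)
∠(n_1, n_2) = 76.62°
δ = |180° − 76.62°| = 103.38°
103.38° > 2α = 48.46°  →  invalid

δ = 103.38°, invalid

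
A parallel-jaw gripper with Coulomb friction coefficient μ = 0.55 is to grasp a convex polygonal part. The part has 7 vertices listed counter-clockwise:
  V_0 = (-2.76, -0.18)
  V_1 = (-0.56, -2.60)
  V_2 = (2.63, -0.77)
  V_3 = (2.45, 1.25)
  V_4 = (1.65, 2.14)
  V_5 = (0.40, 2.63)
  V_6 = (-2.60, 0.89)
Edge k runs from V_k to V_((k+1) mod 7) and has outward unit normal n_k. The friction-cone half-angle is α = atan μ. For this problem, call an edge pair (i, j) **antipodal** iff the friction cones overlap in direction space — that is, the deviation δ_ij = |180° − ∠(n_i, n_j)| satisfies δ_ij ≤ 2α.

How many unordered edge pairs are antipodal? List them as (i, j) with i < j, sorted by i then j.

count = 8; pairs: (0,2), (0,3), (0,4), (1,4), (1,5), (1,6), (2,6), (3,6)

α = atan 0.55 = 28.81°;  2α = 57.62°
n_0 = (-0.7399, -0.6727)
n_1 = (+0.4976, -0.8674)
n_2 = (+0.9961, +0.0888)
n_3 = (+0.7437, +0.6685)
n_4 = (+0.3650, +0.9310)
n_5 = (-0.5017, +0.8650)
n_6 = (-0.9890, +0.1479)
  (0,1): δ = 102.43°  ·
  (0,2): δ = 37.18°  ✓
  (0,3): δ = 0.32°  ✓
  (0,4): δ = 26.32°  ✓
  (0,5): δ = 77.84°  ·
  (0,6): δ = 129.22°  ·
  (1,2): δ = 114.75°  ·
  (1,3): δ = 77.89°  ·
  (1,4): δ = 51.25°  ✓
  (1,5): δ = 0.27°  ✓
  (1,6): δ = 51.65°  ✓
  (2,3): δ = 143.14°  ·
  (2,4): δ = 116.50°  ·
  (2,5): δ = 64.98°  ·
  (2,6): δ = 13.60°  ✓
  (3,4): δ = 153.36°  ·
  (3,5): δ = 101.84°  ·
  (3,6): δ = 50.46°  ✓
  (4,5): δ = 128.48°  ·
  (4,6): δ = 77.10°  ·
  (5,6): δ = 128.62°  ·
antipodal pairs: 8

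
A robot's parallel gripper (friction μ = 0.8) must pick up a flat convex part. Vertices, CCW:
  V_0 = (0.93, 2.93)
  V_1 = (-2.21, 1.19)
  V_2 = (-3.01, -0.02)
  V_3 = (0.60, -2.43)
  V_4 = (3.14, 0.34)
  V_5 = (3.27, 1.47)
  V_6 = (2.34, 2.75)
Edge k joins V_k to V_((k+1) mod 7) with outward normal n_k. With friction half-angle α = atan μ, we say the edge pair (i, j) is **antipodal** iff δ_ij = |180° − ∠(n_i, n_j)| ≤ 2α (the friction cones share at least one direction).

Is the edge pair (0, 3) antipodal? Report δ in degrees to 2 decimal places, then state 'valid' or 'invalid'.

α = atan 0.8 = 38.66°;  2α = 77.32°
edge 0: e_0 = (-3.14, -1.74);  n_0 = (-0.4847, +0.8747)
edge 3: e_3 = (+2.54, +2.77);  n_3 = (+0.7370, -0.6758)
∠(n_0, n_3) = 161.51°
δ = |180° − 161.51°| = 18.49°
18.49° ≤ 2α = 77.32°  →  valid

δ = 18.49°, valid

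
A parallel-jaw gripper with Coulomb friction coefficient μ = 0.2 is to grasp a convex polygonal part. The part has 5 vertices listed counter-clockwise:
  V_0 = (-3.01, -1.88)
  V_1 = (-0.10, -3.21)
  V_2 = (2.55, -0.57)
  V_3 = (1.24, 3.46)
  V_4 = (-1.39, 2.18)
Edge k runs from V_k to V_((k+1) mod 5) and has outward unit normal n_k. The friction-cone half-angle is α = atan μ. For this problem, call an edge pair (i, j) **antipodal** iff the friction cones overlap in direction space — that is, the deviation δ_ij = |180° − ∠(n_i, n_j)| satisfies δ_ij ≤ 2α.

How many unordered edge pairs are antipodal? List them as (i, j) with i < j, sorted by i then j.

α = atan 0.2 = 11.31°;  2α = 22.62°
n_0 = (-0.4157, -0.9095)
n_1 = (+0.7058, -0.7084)
n_2 = (+0.9510, +0.3091)
n_3 = (-0.4376, +0.8992)
n_4 = (-0.9288, +0.3706)
  (0,1): δ = 110.55°  ·
  (0,2): δ = 47.43°  ·
  (0,3): δ = 50.51°  ·
  (0,4): δ = 92.81°  ·
  (1,2): δ = 116.88°  ·
  (1,3): δ = 18.94°  ✓
  (1,4): δ = 23.36°  ·
  (2,3): δ = 82.06°  ·
  (2,4): δ = 39.76°  ·
  (3,4): δ = 137.70°  ·
antipodal pairs: 1

count = 1; pairs: (1,3)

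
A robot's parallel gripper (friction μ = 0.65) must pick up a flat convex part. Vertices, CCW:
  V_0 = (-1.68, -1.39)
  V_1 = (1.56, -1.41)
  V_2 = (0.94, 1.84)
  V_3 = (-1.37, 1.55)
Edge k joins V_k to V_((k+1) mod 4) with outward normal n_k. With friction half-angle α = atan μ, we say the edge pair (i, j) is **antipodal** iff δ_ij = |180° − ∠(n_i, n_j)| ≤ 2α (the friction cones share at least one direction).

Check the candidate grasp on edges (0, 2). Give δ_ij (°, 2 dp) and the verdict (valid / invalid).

δ = 7.51°, valid

α = atan 0.65 = 33.02°;  2α = 66.05°
edge 0: e_0 = (+3.24, -0.02);  n_0 = (-0.0062, -1.0000)
edge 2: e_2 = (-2.31, -0.29);  n_2 = (-0.1246, +0.9922)
∠(n_0, n_2) = 172.49°
δ = |180° − 172.49°| = 7.51°
7.51° ≤ 2α = 66.05°  →  valid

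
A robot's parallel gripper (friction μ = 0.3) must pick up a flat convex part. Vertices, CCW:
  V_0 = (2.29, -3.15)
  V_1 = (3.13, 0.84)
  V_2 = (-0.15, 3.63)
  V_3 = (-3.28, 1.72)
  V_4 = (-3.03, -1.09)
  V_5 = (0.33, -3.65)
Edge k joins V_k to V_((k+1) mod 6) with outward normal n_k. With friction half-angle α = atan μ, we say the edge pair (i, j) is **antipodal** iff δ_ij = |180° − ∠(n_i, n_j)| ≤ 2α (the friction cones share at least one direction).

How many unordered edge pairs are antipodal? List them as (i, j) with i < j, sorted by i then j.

α = atan 0.3 = 16.70°;  2α = 33.40°
n_0 = (+0.9785, -0.2060)
n_1 = (+0.6479, +0.7617)
n_2 = (-0.5209, +0.8536)
n_3 = (-0.9961, -0.0886)
n_4 = (-0.6060, -0.7954)
n_5 = (+0.2472, -0.9690)
  (0,1): δ = 118.50°  ·
  (0,2): δ = 46.72°  ·
  (0,3): δ = 16.97°  ✓
  (0,4): δ = 64.58°  ·
  (0,5): δ = 116.20°  ·
  (1,2): δ = 108.22°  ·
  (1,3): δ = 44.53°  ·
  (1,4): δ = 3.08°  ✓
  (1,5): δ = 54.70°  ·
  (2,3): δ = 116.31°  ·
  (2,4): δ = 68.70°  ·
  (2,5): δ = 17.08°  ✓
  (3,4): δ = 132.39°  ·
  (3,5): δ = 80.77°  ·
  (4,5): δ = 128.39°  ·
antipodal pairs: 3

count = 3; pairs: (0,3), (1,4), (2,5)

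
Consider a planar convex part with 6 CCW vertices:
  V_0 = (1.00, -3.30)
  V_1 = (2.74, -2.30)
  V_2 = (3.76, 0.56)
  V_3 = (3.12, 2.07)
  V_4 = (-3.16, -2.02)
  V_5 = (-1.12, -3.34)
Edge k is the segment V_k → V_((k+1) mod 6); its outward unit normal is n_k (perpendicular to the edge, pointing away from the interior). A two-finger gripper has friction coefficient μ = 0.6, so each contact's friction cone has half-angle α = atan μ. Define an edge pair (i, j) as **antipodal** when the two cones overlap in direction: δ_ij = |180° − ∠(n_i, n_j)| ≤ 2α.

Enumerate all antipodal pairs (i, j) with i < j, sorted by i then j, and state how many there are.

α = atan 0.6 = 30.96°;  2α = 61.93°
n_0 = (+0.4983, -0.8670)
n_1 = (+0.9419, -0.3359)
n_2 = (+0.9207, +0.3902)
n_3 = (-0.5457, +0.8380)
n_4 = (-0.5433, -0.8396)
n_5 = (+0.0189, -0.9998)
  (0,1): δ = 139.51°  ·
  (0,2): δ = 96.92°  ·
  (0,3): δ = 3.19°  ✓
  (0,4): δ = 117.21°  ·
  (0,5): δ = 151.19°  ·
  (1,2): δ = 137.40°  ·
  (1,3): δ = 37.30°  ✓
  (1,4): δ = 76.72°  ·
  (1,5): δ = 110.71°  ·
  (2,3): δ = 79.89°  ·
  (2,4): δ = 34.13°  ✓
  (2,5): δ = 68.11°  ·
  (3,4): δ = 65.98°  ·
  (3,5): δ = 31.99°  ✓
  (4,5): δ = 146.01°  ·
antipodal pairs: 4

count = 4; pairs: (0,3), (1,3), (2,4), (3,5)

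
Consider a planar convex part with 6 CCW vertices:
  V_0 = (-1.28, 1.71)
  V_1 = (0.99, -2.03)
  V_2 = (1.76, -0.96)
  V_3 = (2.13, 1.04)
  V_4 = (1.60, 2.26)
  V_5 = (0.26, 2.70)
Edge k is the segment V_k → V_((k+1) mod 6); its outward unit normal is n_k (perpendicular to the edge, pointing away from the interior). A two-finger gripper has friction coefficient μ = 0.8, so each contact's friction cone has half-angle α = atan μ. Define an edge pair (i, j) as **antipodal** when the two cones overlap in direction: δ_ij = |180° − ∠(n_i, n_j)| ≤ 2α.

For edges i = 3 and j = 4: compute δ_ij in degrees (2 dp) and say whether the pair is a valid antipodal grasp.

δ = 131.66°, invalid

α = atan 0.8 = 38.66°;  2α = 77.32°
edge 3: e_3 = (-0.53, +1.22);  n_3 = (+0.9172, +0.3985)
edge 4: e_4 = (-1.34, +0.44);  n_4 = (+0.3120, +0.9501)
∠(n_3, n_4) = 48.34°
δ = |180° − 48.34°| = 131.66°
131.66° > 2α = 77.32°  →  invalid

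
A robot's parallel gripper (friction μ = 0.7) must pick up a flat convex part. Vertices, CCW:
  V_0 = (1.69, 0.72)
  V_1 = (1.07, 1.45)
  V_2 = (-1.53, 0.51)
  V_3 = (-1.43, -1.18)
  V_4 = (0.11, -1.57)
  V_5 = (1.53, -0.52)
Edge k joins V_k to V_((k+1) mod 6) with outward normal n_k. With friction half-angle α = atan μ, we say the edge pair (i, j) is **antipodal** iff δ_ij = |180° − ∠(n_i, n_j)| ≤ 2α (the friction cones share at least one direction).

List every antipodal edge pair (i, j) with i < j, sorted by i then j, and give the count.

α = atan 0.7 = 34.99°;  2α = 69.98°
n_0 = (+0.7622, +0.6473)
n_1 = (-0.3400, +0.9404)
n_2 = (-0.9983, -0.0591)
n_3 = (-0.2455, -0.9694)
n_4 = (+0.5946, -0.8041)
n_5 = (+0.9918, -0.1280)
  (0,1): δ = 110.46°  ·
  (0,2): δ = 36.96°  ✓
  (0,3): δ = 35.45°  ✓
  (0,4): δ = 86.14°  ·
  (0,5): δ = 132.31°  ·
  (1,2): δ = 106.49°  ·
  (1,3): δ = 34.09°  ✓
  (1,4): δ = 16.60°  ✓
  (1,5): δ = 62.77°  ✓
  (2,3): δ = 107.60°  ·
  (2,4): δ = 56.91°  ✓
  (2,5): δ = 10.74°  ✓
  (3,4): δ = 129.31°  ·
  (3,5): δ = 83.14°  ·
  (4,5): δ = 133.83°  ·
antipodal pairs: 7

count = 7; pairs: (0,2), (0,3), (1,3), (1,4), (1,5), (2,4), (2,5)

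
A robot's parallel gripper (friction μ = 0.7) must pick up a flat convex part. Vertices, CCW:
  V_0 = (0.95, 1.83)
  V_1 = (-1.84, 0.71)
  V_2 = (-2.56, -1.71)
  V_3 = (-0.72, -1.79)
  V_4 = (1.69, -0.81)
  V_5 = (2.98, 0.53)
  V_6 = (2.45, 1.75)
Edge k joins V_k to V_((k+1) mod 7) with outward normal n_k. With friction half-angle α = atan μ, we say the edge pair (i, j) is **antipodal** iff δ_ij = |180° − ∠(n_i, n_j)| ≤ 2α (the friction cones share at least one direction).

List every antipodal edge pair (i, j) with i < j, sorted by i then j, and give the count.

α = atan 0.7 = 34.99°;  2α = 69.98°
n_0 = (-0.3725, +0.9280)
n_1 = (-0.9585, +0.2852)
n_2 = (-0.0434, -0.9991)
n_3 = (+0.3767, -0.9263)
n_4 = (+0.7204, -0.6935)
n_5 = (+0.9172, +0.3985)
n_6 = (+0.0533, +0.9986)
  (0,1): δ = 128.44°  ·
  (0,2): δ = 24.36°  ✓
  (0,3): δ = 0.26°  ✓
  (0,4): δ = 24.22°  ✓
  (0,5): δ = 91.61°  ·
  (0,6): δ = 155.07°  ·
  (1,2): δ = 75.92°  ·
  (1,3): δ = 51.30°  ✓
  (1,4): δ = 27.34°  ✓
  (1,5): δ = 40.05°  ✓
  (1,6): δ = 103.52°  ·
  (2,3): δ = 155.38°  ·
  (2,4): δ = 131.42°  ·
  (2,5): δ = 64.03°  ✓
  (2,6): δ = 0.56°  ✓
  (3,4): δ = 156.04°  ·
  (3,5): δ = 88.65°  ·
  (3,6): δ = 25.18°  ✓
  (4,5): δ = 112.61°  ·
  (4,6): δ = 49.14°  ✓
  (5,6): δ = 116.53°  ·
antipodal pairs: 10

count = 10; pairs: (0,2), (0,3), (0,4), (1,3), (1,4), (1,5), (2,5), (2,6), (3,6), (4,6)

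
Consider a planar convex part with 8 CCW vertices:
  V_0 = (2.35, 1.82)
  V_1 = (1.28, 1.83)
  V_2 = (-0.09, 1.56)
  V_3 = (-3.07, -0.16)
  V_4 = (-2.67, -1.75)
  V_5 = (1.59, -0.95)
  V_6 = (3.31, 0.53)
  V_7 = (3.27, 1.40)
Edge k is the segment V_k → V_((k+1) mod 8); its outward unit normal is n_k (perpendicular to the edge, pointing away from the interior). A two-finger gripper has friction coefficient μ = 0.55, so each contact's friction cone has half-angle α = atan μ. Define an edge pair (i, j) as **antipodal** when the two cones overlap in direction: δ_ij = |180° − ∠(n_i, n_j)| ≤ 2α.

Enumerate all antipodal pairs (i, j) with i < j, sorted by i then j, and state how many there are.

α = atan 0.55 = 28.81°;  2α = 57.62°
n_0 = (+0.0093, +1.0000)
n_1 = (-0.1934, +0.9811)
n_2 = (-0.4999, +0.8661)
n_3 = (-0.9698, -0.2440)
n_4 = (+0.1846, -0.9828)
n_5 = (+0.6522, -0.7580)
n_6 = (+0.9989, +0.0459)
n_7 = (+0.4153, +0.9097)
  (0,1): δ = 168.32°  ·
  (0,2): δ = 149.47°  ·
  (0,3): δ = 75.34°  ·
  (0,4): δ = 11.17°  ✓
  (0,5): δ = 41.25°  ✓
  (0,6): δ = 93.17°  ·
  (0,7): δ = 156.00°  ·
  (1,2): δ = 161.16°  ·
  (1,3): δ = 87.03°  ·
  (1,4): δ = 0.51°  ✓
  (1,5): δ = 29.56°  ✓
  (1,6): δ = 81.48°  ·
  (1,7): δ = 144.31°  ·
  (2,3): δ = 105.87°  ·
  (2,4): δ = 19.36°  ✓
  (2,5): δ = 10.72°  ✓
  (2,6): δ = 62.64°  ·
  (2,7): δ = 125.47°  ·
  (3,4): δ = 93.49°  ·
  (3,5): δ = 63.41°  ·
  (3,6): δ = 11.49°  ✓
  (3,7): δ = 51.34°  ✓
  (4,5): δ = 149.93°  ·
  (4,6): δ = 98.00°  ·
  (4,7): δ = 35.17°  ✓
  (5,6): δ = 128.08°  ·
  (5,7): δ = 65.25°  ·
  (6,7): δ = 117.17°  ·
antipodal pairs: 9

count = 9; pairs: (0,4), (0,5), (1,4), (1,5), (2,4), (2,5), (3,6), (3,7), (4,7)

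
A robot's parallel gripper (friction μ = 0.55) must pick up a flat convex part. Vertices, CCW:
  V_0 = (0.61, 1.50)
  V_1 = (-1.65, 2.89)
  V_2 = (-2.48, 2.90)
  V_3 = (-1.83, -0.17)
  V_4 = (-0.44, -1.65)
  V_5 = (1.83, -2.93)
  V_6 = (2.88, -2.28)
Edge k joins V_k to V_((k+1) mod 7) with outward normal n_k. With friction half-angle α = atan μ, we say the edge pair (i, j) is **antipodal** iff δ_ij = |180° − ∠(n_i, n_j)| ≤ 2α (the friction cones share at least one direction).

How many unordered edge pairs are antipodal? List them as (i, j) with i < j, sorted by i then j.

count = 9; pairs: (0,2), (0,3), (0,4), (1,3), (1,4), (1,5), (2,6), (3,6), (4,6)

α = atan 0.55 = 28.81°;  2α = 57.62°
n_0 = (+0.5239, +0.8518)
n_1 = (+0.0120, +0.9999)
n_2 = (-0.9783, -0.2071)
n_3 = (-0.7289, -0.6846)
n_4 = (-0.4912, -0.8711)
n_5 = (+0.5264, -0.8503)
n_6 = (+0.8573, +0.5148)
  (0,1): δ = 149.10°  ·
  (0,2): δ = 46.45°  ✓
  (0,3): δ = 15.20°  ✓
  (0,4): δ = 2.18°  ✓
  (0,5): δ = 63.35°  ·
  (0,6): δ = 152.58°  ·
  (1,2): δ = 77.36°  ·
  (1,3): δ = 46.11°  ✓
  (1,4): δ = 28.73°  ✓
  (1,5): δ = 32.45°  ✓
  (1,6): δ = 121.68°  ·
  (2,3): δ = 148.75°  ·
  (2,4): δ = 131.37°  ·
  (2,5): δ = 70.20°  ·
  (2,6): δ = 19.03°  ✓
  (3,4): δ = 162.62°  ·
  (3,5): δ = 101.44°  ·
  (3,6): δ = 12.22°  ✓
  (4,5): δ = 118.82°  ·
  (4,6): δ = 29.60°  ✓
  (5,6): δ = 90.77°  ·
antipodal pairs: 9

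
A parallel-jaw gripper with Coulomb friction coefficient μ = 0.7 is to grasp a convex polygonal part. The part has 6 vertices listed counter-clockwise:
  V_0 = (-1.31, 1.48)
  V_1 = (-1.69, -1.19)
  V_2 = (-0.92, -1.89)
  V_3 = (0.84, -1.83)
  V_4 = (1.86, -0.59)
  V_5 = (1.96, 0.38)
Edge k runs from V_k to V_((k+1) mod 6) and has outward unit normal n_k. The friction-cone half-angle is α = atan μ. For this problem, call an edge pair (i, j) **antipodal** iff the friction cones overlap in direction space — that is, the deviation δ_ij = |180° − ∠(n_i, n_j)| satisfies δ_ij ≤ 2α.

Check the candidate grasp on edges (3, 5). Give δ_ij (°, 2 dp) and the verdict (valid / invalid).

α = atan 0.7 = 34.99°;  2α = 69.98°
edge 3: e_3 = (+1.02, +1.24);  n_3 = (+0.7723, -0.6353)
edge 5: e_5 = (-3.27, +1.10);  n_5 = (+0.3188, +0.9478)
∠(n_3, n_5) = 110.85°
δ = |180° − 110.85°| = 69.15°
69.15° ≤ 2α = 69.98°  →  valid

δ = 69.15°, valid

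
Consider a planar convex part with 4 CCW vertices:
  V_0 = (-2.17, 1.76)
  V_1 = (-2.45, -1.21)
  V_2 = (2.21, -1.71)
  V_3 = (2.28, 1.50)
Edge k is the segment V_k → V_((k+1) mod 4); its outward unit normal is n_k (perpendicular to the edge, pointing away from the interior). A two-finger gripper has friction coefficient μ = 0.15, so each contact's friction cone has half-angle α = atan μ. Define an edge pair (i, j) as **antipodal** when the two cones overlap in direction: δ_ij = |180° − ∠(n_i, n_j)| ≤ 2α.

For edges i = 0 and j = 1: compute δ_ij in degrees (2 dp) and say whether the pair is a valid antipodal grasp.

δ = 90.74°, invalid

α = atan 0.15 = 8.53°;  2α = 17.06°
edge 0: e_0 = (-0.28, -2.97);  n_0 = (-0.9956, +0.0939)
edge 1: e_1 = (+4.66, -0.50);  n_1 = (-0.1067, -0.9943)
∠(n_0, n_1) = 89.26°
δ = |180° − 89.26°| = 90.74°
90.74° > 2α = 17.06°  →  invalid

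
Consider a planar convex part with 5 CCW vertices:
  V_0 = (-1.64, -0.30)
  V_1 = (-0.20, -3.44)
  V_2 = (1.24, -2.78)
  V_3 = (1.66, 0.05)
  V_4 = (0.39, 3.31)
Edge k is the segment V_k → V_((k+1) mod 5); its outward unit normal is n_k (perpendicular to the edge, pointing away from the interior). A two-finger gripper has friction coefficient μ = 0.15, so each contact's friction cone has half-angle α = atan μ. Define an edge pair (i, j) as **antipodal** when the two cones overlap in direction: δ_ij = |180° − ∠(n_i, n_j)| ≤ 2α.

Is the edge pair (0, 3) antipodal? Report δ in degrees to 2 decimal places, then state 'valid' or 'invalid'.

δ = 3.35°, valid

α = atan 0.15 = 8.53°;  2α = 17.06°
edge 0: e_0 = (+1.44, -3.14);  n_0 = (-0.9090, -0.4169)
edge 3: e_3 = (-1.27, +3.26);  n_3 = (+0.9318, +0.3630)
∠(n_0, n_3) = 176.65°
δ = |180° − 176.65°| = 3.35°
3.35° ≤ 2α = 17.06°  →  valid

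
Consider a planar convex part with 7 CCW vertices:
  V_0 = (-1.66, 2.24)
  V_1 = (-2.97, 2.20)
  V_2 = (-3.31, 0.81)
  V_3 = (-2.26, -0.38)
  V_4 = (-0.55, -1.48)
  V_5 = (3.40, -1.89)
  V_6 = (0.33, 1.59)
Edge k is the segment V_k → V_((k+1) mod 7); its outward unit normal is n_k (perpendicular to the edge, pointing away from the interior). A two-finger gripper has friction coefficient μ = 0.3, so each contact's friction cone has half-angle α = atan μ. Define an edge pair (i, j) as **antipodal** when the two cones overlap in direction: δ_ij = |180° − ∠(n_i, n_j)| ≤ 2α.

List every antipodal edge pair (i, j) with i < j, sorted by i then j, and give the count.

count = 6; pairs: (0,4), (2,5), (2,6), (3,5), (3,6), (4,6)

α = atan 0.3 = 16.70°;  2α = 33.40°
n_0 = (-0.0305, +0.9995)
n_1 = (-0.9714, +0.2376)
n_2 = (-0.7498, -0.6616)
n_3 = (-0.5410, -0.8410)
n_4 = (-0.1032, -0.9947)
n_5 = (+0.7499, +0.6616)
n_6 = (+0.3105, +0.9506)
  (0,1): δ = 105.49°  ·
  (0,2): δ = 50.33°  ·
  (0,3): δ = 34.50°  ·
  (0,4): δ = 7.67°  ✓
  (0,5): δ = 129.67°  ·
  (0,6): δ = 160.16°  ·
  (1,2): δ = 124.83°  ·
  (1,3): δ = 109.01°  ·
  (1,4): δ = 82.18°  ·
  (1,5): δ = 55.16°  ·
  (1,6): δ = 85.66°  ·
  (2,3): δ = 164.18°  ·
  (2,4): δ = 137.35°  ·
  (2,5): δ = 0.01°  ✓
  (2,6): δ = 30.49°  ✓
  (3,4): δ = 153.17°  ·
  (3,5): δ = 15.83°  ✓
  (3,6): δ = 14.66°  ✓
  (4,5): δ = 42.66°  ·
  (4,6): δ = 12.16°  ✓
  (5,6): δ = 149.51°  ·
antipodal pairs: 6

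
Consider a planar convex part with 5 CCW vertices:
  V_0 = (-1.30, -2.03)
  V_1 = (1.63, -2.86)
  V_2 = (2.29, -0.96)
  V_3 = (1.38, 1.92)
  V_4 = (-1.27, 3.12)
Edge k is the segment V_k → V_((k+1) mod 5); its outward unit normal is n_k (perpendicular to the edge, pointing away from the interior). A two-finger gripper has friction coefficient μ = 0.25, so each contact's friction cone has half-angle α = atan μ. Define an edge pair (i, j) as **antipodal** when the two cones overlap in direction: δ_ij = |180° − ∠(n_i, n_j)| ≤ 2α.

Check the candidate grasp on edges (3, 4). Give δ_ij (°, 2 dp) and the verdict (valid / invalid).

δ = 65.97°, invalid

α = atan 0.25 = 14.04°;  2α = 28.07°
edge 3: e_3 = (-2.65, +1.20);  n_3 = (+0.4125, +0.9110)
edge 4: e_4 = (-0.03, -5.15);  n_4 = (-1.0000, +0.0058)
∠(n_3, n_4) = 114.03°
δ = |180° − 114.03°| = 65.97°
65.97° > 2α = 28.07°  →  invalid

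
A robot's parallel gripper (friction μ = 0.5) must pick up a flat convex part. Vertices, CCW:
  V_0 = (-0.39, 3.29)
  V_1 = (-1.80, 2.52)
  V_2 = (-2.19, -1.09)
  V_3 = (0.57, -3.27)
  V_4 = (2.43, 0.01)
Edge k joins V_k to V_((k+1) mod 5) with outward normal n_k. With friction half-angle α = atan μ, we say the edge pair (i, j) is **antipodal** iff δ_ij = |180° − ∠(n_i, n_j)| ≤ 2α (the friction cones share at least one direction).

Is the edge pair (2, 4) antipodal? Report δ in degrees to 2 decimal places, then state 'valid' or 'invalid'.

δ = 11.01°, valid

α = atan 0.5 = 26.57°;  2α = 53.13°
edge 2: e_2 = (+2.76, -2.18);  n_2 = (-0.6198, -0.7847)
edge 4: e_4 = (-2.82, +3.28);  n_4 = (+0.7583, +0.6519)
∠(n_2, n_4) = 168.99°
δ = |180° − 168.99°| = 11.01°
11.01° ≤ 2α = 53.13°  →  valid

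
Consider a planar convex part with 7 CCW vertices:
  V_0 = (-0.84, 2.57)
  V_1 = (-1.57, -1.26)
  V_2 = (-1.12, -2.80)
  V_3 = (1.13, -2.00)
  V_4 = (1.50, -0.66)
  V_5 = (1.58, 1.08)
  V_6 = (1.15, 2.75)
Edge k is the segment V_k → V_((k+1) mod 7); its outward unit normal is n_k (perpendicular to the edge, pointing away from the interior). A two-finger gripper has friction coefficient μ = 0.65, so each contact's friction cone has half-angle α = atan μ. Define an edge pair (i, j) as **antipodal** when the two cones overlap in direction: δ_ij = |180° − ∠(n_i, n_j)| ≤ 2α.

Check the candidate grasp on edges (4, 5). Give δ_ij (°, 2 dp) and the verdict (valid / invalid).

α = atan 0.65 = 33.02°;  2α = 66.05°
edge 4: e_4 = (+0.08, +1.74);  n_4 = (+0.9989, -0.0459)
edge 5: e_5 = (-0.43, +1.67);  n_5 = (+0.9684, +0.2494)
∠(n_4, n_5) = 17.07°
δ = |180° − 17.07°| = 162.93°
162.93° > 2α = 66.05°  →  invalid

δ = 162.93°, invalid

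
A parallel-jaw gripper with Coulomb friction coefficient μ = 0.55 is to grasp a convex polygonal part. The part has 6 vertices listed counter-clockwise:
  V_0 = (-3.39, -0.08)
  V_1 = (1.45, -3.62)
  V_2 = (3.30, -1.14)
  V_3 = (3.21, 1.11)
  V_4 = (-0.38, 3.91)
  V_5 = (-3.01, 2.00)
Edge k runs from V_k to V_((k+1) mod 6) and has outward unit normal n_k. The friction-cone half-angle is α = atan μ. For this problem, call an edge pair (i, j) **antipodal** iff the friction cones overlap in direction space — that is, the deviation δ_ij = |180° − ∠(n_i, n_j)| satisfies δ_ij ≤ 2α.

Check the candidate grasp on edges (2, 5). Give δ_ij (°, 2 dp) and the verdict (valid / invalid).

δ = 12.64°, valid

α = atan 0.55 = 28.81°;  2α = 57.62°
edge 2: e_2 = (-0.09, +2.25);  n_2 = (+0.9992, +0.0400)
edge 5: e_5 = (-0.38, -2.08);  n_5 = (-0.9837, +0.1797)
∠(n_2, n_5) = 167.36°
δ = |180° − 167.36°| = 12.64°
12.64° ≤ 2α = 57.62°  →  valid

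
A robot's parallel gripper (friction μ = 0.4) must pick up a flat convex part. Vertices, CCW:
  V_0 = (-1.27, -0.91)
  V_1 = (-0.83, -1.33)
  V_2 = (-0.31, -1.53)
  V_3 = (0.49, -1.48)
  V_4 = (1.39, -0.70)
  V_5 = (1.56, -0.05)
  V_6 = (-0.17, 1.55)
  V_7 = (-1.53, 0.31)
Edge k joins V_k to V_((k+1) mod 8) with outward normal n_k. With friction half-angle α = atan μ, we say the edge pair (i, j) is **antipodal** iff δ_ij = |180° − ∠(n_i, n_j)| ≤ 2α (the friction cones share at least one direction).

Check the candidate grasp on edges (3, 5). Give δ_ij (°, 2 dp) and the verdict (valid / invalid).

α = atan 0.4 = 21.80°;  2α = 43.60°
edge 3: e_3 = (+0.90, +0.78);  n_3 = (+0.6549, -0.7557)
edge 5: e_5 = (-1.73, +1.60);  n_5 = (+0.6790, +0.7342)
∠(n_3, n_5) = 96.32°
δ = |180° − 96.32°| = 83.68°
83.68° > 2α = 43.60°  →  invalid

δ = 83.68°, invalid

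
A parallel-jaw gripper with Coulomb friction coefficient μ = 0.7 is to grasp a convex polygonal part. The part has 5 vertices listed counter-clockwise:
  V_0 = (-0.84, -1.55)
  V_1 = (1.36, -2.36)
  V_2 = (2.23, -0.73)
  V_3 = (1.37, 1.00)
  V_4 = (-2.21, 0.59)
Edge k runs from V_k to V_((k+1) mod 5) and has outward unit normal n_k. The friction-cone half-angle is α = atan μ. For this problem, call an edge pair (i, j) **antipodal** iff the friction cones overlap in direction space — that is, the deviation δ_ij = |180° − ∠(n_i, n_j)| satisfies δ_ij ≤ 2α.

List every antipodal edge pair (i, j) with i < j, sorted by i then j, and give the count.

α = atan 0.7 = 34.99°;  2α = 69.98°
n_0 = (-0.3455, -0.9384)
n_1 = (+0.8822, -0.4709)
n_2 = (+0.8955, +0.4451)
n_3 = (-0.1138, +0.9935)
n_4 = (-0.8422, -0.5392)
  (0,1): δ = 97.88°  ·
  (0,2): δ = 43.35°  ✓
  (0,3): δ = 26.75°  ✓
  (0,4): δ = 142.84°  ·
  (1,2): δ = 125.48°  ·
  (1,3): δ = 55.38°  ✓
  (1,4): δ = 60.72°  ✓
  (2,3): δ = 109.90°  ·
  (2,4): δ = 6.19°  ✓
  (3,4): δ = 63.91°  ✓
antipodal pairs: 6

count = 6; pairs: (0,2), (0,3), (1,3), (1,4), (2,4), (3,4)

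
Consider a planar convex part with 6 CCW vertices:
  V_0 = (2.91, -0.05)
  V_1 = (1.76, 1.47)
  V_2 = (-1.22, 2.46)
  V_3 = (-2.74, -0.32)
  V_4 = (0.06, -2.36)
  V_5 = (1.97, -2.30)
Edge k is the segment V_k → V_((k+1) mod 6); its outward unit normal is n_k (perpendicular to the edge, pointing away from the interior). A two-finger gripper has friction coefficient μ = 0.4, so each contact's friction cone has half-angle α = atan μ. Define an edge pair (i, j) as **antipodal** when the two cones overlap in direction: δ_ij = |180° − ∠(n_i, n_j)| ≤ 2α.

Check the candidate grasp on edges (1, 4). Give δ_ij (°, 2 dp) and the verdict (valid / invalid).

δ = 20.18°, valid

α = atan 0.4 = 21.80°;  2α = 43.60°
edge 1: e_1 = (-2.98, +0.99);  n_1 = (+0.3153, +0.9490)
edge 4: e_4 = (+1.91, +0.06);  n_4 = (+0.0314, -0.9995)
∠(n_1, n_4) = 159.82°
δ = |180° − 159.82°| = 20.18°
20.18° ≤ 2α = 43.60°  →  valid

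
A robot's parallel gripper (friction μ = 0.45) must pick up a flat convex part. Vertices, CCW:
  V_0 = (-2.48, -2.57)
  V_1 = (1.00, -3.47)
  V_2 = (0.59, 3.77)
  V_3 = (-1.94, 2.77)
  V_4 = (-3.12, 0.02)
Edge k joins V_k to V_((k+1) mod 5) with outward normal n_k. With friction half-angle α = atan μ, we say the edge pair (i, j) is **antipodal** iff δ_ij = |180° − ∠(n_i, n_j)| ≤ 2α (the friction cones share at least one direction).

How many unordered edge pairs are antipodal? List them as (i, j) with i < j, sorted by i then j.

count = 3; pairs: (0,2), (1,3), (1,4)

α = atan 0.45 = 24.23°;  2α = 48.46°
n_0 = (-0.2504, -0.9681)
n_1 = (+0.9984, +0.0565)
n_2 = (-0.3676, +0.9300)
n_3 = (-0.9190, +0.3943)
n_4 = (-0.9708, -0.2399)
  (0,1): δ = 72.26°  ·
  (0,2): δ = 36.07°  ✓
  (0,3): δ = 81.28°  ·
  (0,4): δ = 118.38°  ·
  (1,2): δ = 71.67°  ·
  (1,3): δ = 26.46°  ✓
  (1,4): δ = 10.64°  ✓
  (2,3): δ = 134.79°  ·
  (2,4): δ = 97.69°  ·
  (3,4): δ = 142.90°  ·
antipodal pairs: 3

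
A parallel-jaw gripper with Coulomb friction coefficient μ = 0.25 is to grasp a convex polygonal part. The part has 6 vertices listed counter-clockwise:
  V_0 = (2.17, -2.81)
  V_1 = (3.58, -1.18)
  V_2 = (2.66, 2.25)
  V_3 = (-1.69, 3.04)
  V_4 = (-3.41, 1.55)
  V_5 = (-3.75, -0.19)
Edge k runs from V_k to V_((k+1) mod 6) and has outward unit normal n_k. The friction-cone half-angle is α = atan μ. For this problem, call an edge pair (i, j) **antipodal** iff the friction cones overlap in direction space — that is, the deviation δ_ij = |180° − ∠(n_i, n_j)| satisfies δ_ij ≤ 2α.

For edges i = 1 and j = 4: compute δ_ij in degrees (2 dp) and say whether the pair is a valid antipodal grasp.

δ = 26.07°, valid

α = atan 0.25 = 14.04°;  2α = 28.07°
edge 1: e_1 = (-0.92, +3.43);  n_1 = (+0.9659, +0.2591)
edge 4: e_4 = (-0.34, -1.74);  n_4 = (-0.9814, +0.1918)
∠(n_1, n_4) = 153.93°
δ = |180° − 153.93°| = 26.07°
26.07° ≤ 2α = 28.07°  →  valid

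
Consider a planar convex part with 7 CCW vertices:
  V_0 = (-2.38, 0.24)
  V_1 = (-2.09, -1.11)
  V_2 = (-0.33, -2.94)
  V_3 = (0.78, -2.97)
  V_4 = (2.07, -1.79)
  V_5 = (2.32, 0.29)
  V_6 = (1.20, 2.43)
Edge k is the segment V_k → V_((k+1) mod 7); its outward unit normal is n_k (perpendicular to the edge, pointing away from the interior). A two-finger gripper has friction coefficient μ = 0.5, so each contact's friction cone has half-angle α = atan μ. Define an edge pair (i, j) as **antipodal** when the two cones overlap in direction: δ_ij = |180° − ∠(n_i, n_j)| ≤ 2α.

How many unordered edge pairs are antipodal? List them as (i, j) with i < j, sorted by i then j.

α = atan 0.5 = 26.57°;  2α = 53.13°
n_0 = (-0.9777, -0.2100)
n_1 = (-0.7208, -0.6932)
n_2 = (-0.0270, -0.9996)
n_3 = (+0.6749, -0.7379)
n_4 = (+0.9929, -0.1193)
n_5 = (+0.8860, +0.4637)
n_6 = (-0.5218, +0.8530)
  (0,1): δ = 148.24°  ·
  (0,2): δ = 103.67°  ·
  (0,3): δ = 59.67°  ·
  (0,4): δ = 18.98°  ✓
  (0,5): δ = 15.50°  ✓
  (0,6): δ = 109.33°  ·
  (1,2): δ = 135.43°  ·
  (1,3): δ = 91.43°  ·
  (1,4): δ = 50.74°  ✓
  (1,5): δ = 16.26°  ✓
  (1,6): δ = 77.57°  ·
  (2,3): δ = 136.00°  ·
  (2,4): δ = 95.31°  ·
  (2,5): δ = 60.83°  ·
  (2,6): δ = 33.00°  ✓
  (3,4): δ = 139.30°  ·
  (3,5): δ = 104.82°  ·
  (3,6): δ = 10.99°  ✓
  (4,5): δ = 145.52°  ·
  (4,6): δ = 51.69°  ✓
  (5,6): δ = 86.17°  ·
antipodal pairs: 7

count = 7; pairs: (0,4), (0,5), (1,4), (1,5), (2,6), (3,6), (4,6)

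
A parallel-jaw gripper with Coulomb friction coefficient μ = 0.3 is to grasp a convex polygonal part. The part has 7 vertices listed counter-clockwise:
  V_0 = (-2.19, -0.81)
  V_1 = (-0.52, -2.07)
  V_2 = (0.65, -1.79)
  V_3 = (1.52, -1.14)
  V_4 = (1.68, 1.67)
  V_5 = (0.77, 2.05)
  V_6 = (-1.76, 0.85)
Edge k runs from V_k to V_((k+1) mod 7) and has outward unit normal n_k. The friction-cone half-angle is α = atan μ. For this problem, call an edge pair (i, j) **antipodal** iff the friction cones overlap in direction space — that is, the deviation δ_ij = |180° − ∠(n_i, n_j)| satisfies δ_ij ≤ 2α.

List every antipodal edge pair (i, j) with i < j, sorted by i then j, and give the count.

α = atan 0.3 = 16.70°;  2α = 33.40°
n_0 = (-0.6023, -0.7983)
n_1 = (+0.2327, -0.9725)
n_2 = (+0.5985, -0.8011)
n_3 = (+0.9984, -0.0568)
n_4 = (+0.3853, +0.9228)
n_5 = (-0.4285, +0.9035)
n_6 = (-0.9680, +0.2508)
  (0,1): δ = 129.51°  ·
  (0,2): δ = 106.20°  ·
  (0,3): δ = 56.22°  ·
  (0,4): δ = 14.37°  ✓
  (0,5): δ = 62.41°  ·
  (0,6): δ = 112.51°  ·
  (1,2): δ = 156.69°  ·
  (1,3): δ = 106.72°  ·
  (1,4): δ = 36.12°  ·
  (1,5): δ = 11.92°  ✓
  (1,6): δ = 62.02°  ·
  (2,3): δ = 130.02°  ·
  (2,4): δ = 59.43°  ·
  (2,5): δ = 11.39°  ✓
  (2,6): δ = 38.71°  ·
  (3,4): δ = 109.41°  ·
  (3,5): δ = 61.37°  ·
  (3,6): δ = 11.26°  ✓
  (4,5): δ = 131.96°  ·
  (4,6): δ = 81.86°  ·
  (5,6): δ = 129.90°  ·
antipodal pairs: 4

count = 4; pairs: (0,4), (1,5), (2,5), (3,6)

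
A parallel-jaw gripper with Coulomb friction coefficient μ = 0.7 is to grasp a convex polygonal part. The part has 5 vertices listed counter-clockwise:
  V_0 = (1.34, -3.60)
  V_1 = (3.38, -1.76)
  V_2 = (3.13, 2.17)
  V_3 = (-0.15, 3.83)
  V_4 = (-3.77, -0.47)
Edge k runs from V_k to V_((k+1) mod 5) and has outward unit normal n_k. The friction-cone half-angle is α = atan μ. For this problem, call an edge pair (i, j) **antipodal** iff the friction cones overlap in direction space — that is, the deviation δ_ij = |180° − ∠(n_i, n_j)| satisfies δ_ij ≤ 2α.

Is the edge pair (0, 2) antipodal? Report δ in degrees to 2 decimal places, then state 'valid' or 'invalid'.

α = atan 0.7 = 34.99°;  2α = 69.98°
edge 0: e_0 = (+2.04, +1.84);  n_0 = (+0.6698, -0.7426)
edge 2: e_2 = (-3.28, +1.66);  n_2 = (+0.4516, +0.8922)
∠(n_0, n_2) = 111.11°
δ = |180° − 111.11°| = 68.89°
68.89° ≤ 2α = 69.98°  →  valid

δ = 68.89°, valid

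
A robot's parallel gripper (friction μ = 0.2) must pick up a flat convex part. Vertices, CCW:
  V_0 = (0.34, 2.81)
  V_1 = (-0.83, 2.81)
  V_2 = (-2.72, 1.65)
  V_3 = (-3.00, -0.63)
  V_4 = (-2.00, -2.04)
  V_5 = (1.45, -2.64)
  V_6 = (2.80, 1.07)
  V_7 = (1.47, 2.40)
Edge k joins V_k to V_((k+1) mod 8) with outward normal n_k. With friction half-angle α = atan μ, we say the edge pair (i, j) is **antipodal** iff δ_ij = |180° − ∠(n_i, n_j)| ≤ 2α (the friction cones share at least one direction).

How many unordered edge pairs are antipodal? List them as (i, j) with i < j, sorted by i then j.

α = atan 0.2 = 11.31°;  2α = 22.62°
n_0 = (+0.0000, +1.0000)
n_1 = (-0.5231, +0.8523)
n_2 = (-0.9925, +0.1219)
n_3 = (-0.8157, -0.5785)
n_4 = (-0.1713, -0.9852)
n_5 = (+0.9397, -0.3419)
n_6 = (+0.7071, +0.7071)
n_7 = (+0.3411, +0.9400)
  (0,1): δ = 148.46°  ·
  (0,2): δ = 97.00°  ·
  (0,3): δ = 54.65°  ·
  (0,4): δ = 9.87°  ✓
  (0,5): δ = 70.00°  ·
  (0,6): δ = 135.00°  ·
  (0,7): δ = 160.06°  ·
  (1,2): δ = 128.54°  ·
  (1,3): δ = 86.19°  ·
  (1,4): δ = 41.41°  ·
  (1,5): δ = 38.46°  ·
  (1,6): δ = 103.46°  ·
  (1,7): δ = 128.52°  ·
  (2,3): δ = 137.65°  ·
  (2,4): δ = 92.86°  ·
  (2,5): δ = 12.99°  ✓
  (2,6): δ = 52.00°  ·
  (2,7): δ = 77.06°  ·
  (3,4): δ = 135.21°  ·
  (3,5): δ = 55.34°  ·
  (3,6): δ = 9.65°  ✓
  (3,7): δ = 34.71°  ·
  (4,5): δ = 100.13°  ·
  (4,6): δ = 35.13°  ·
  (4,7): δ = 10.08°  ✓
  (5,6): δ = 115.00°  ·
  (5,7): δ = 89.95°  ·
  (6,7): δ = 154.94°  ·
antipodal pairs: 4

count = 4; pairs: (0,4), (2,5), (3,6), (4,7)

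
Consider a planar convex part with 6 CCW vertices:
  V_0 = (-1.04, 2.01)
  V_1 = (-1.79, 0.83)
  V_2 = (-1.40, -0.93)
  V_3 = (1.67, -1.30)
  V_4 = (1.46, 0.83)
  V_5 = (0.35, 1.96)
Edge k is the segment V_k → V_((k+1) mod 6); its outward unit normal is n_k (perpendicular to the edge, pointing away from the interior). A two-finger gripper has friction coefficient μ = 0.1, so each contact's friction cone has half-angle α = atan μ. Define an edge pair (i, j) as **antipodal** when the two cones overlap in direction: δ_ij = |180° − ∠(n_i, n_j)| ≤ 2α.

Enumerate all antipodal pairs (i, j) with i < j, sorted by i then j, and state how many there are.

count = 2; pairs: (1,3), (2,5)

α = atan 0.1 = 5.71°;  2α = 11.42°
n_0 = (-0.8440, +0.5364)
n_1 = (-0.9763, -0.2163)
n_2 = (-0.1197, -0.9928)
n_3 = (+0.9952, +0.0981)
n_4 = (+0.7134, +0.7008)
n_5 = (+0.0359, +0.9994)
  (0,1): δ = 135.07°  ·
  (0,2): δ = 64.43°  ·
  (0,3): δ = 38.07°  ·
  (0,4): δ = 76.93°  ·
  (0,5): δ = 120.38°  ·
  (1,2): δ = 109.37°  ·
  (1,3): δ = 6.86°  ✓
  (1,4): δ = 31.99°  ·
  (1,5): δ = 75.45°  ·
  (2,3): δ = 77.50°  ·
  (2,4): δ = 38.64°  ·
  (2,5): δ = 4.81°  ✓
  (3,4): δ = 141.14°  ·
  (3,5): δ = 97.69°  ·
  (4,5): δ = 136.55°  ·
antipodal pairs: 2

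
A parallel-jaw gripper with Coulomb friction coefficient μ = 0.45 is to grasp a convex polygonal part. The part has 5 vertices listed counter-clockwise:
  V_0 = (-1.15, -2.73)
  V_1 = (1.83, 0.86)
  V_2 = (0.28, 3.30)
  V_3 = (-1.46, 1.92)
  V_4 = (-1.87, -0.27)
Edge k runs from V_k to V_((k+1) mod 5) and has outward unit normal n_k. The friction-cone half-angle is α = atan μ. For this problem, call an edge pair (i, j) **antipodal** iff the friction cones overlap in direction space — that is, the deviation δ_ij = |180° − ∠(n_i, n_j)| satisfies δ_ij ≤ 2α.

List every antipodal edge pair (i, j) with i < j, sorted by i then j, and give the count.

α = atan 0.45 = 24.23°;  2α = 48.46°
n_0 = (+0.7694, -0.6387)
n_1 = (+0.8441, +0.5362)
n_2 = (-0.6214, +0.7835)
n_3 = (-0.9829, +0.1840)
n_4 = (-0.9597, -0.2809)
  (0,1): δ = 107.88°  ·
  (0,2): δ = 11.89°  ✓
  (0,3): δ = 29.09°  ✓
  (0,4): δ = 56.01°  ·
  (1,2): δ = 84.01°  ·
  (1,3): δ = 43.03°  ✓
  (1,4): δ = 16.11°  ✓
  (2,3): δ = 139.02°  ·
  (2,4): δ = 112.10°  ·
  (3,4): δ = 153.08°  ·
antipodal pairs: 4

count = 4; pairs: (0,2), (0,3), (1,3), (1,4)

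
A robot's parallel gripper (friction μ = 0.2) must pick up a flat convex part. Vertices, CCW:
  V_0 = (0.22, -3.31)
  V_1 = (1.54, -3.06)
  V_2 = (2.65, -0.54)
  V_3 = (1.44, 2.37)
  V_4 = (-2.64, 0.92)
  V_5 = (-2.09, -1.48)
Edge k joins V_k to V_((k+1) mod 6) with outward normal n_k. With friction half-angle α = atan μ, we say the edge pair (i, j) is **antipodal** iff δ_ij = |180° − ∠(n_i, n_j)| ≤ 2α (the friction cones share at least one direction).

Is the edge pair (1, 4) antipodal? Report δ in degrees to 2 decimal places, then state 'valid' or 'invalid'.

α = atan 0.2 = 11.31°;  2α = 22.62°
edge 1: e_1 = (+1.11, +2.52);  n_1 = (+0.9152, -0.4031)
edge 4: e_4 = (+0.55, -2.40);  n_4 = (-0.9747, -0.2234)
∠(n_1, n_4) = 143.32°
δ = |180° − 143.32°| = 36.68°
36.68° > 2α = 22.62°  →  invalid

δ = 36.68°, invalid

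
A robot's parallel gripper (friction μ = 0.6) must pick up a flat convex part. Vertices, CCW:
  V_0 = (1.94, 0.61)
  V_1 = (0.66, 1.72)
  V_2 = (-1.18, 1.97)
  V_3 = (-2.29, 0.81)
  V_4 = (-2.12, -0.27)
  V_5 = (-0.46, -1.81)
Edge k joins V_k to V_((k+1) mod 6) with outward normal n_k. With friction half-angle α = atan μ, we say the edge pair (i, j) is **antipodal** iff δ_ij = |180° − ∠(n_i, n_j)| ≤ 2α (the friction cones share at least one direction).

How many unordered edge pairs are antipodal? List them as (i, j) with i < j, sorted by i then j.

α = atan 0.6 = 30.96°;  2α = 61.93°
n_0 = (+0.6552, +0.7555)
n_1 = (+0.1346, +0.9909)
n_2 = (-0.7225, +0.6914)
n_3 = (-0.9878, -0.1555)
n_4 = (-0.6801, -0.7331)
n_5 = (+0.7100, -0.7042)
  (0,1): δ = 146.81°  ·
  (0,2): δ = 92.81°  ·
  (0,3): δ = 40.12°  ✓
  (0,4): δ = 1.92°  ✓
  (0,5): δ = 86.17°  ·
  (1,2): δ = 126.00°  ·
  (1,3): δ = 73.32°  ·
  (1,4): δ = 35.12°  ✓
  (1,5): δ = 52.98°  ✓
  (2,3): δ = 127.32°  ·
  (2,4): δ = 89.11°  ·
  (2,5): δ = 1.02°  ✓
  (3,4): δ = 141.80°  ·
  (3,5): δ = 53.71°  ✓
  (4,5): δ = 91.91°  ·
antipodal pairs: 6

count = 6; pairs: (0,3), (0,4), (1,4), (1,5), (2,5), (3,5)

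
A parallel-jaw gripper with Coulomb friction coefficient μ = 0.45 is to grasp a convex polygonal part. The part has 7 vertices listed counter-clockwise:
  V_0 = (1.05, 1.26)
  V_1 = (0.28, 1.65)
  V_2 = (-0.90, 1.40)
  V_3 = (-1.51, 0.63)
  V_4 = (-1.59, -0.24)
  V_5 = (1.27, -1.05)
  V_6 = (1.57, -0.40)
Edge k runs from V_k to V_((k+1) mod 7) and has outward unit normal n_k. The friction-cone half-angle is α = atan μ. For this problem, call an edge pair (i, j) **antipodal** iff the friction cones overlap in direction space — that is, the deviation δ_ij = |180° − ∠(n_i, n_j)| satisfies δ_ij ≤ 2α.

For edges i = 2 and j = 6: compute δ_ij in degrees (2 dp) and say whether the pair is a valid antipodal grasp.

α = atan 0.45 = 24.23°;  2α = 48.46°
edge 2: e_2 = (-0.61, -0.77);  n_2 = (-0.7838, +0.6210)
edge 6: e_6 = (-0.52, +1.66);  n_6 = (+0.9543, +0.2989)
∠(n_2, n_6) = 124.22°
δ = |180° − 124.22°| = 55.78°
55.78° > 2α = 48.46°  →  invalid

δ = 55.78°, invalid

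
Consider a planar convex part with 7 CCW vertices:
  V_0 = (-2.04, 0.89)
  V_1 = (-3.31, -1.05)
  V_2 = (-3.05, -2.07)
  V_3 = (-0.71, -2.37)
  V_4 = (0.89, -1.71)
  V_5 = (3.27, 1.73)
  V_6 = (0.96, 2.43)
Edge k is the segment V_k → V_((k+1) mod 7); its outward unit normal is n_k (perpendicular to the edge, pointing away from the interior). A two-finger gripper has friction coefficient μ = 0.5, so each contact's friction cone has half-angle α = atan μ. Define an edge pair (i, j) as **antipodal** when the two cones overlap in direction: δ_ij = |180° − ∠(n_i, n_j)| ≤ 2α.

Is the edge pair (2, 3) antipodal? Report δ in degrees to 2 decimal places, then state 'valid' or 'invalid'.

δ = 150.28°, invalid

α = atan 0.5 = 26.57°;  2α = 53.13°
edge 2: e_2 = (+2.34, -0.30);  n_2 = (-0.1272, -0.9919)
edge 3: e_3 = (+1.60, +0.66);  n_3 = (+0.3813, -0.9244)
∠(n_2, n_3) = 29.72°
δ = |180° − 29.72°| = 150.28°
150.28° > 2α = 53.13°  →  invalid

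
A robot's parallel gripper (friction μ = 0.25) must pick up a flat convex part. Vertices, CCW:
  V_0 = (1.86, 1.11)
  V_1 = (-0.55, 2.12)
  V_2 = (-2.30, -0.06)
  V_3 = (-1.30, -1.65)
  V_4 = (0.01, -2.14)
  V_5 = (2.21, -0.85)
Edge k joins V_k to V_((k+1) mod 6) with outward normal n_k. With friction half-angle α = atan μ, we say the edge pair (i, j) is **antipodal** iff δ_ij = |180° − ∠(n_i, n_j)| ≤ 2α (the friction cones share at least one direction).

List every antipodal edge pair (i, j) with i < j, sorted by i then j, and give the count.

α = atan 0.25 = 14.04°;  2α = 28.07°
n_0 = (+0.3865, +0.9223)
n_1 = (-0.7798, +0.6260)
n_2 = (-0.8465, -0.5324)
n_3 = (-0.3503, -0.9366)
n_4 = (+0.5058, -0.8626)
n_5 = (+0.9844, +0.1758)
  (0,1): δ = 106.02°  ·
  (0,2): δ = 35.10°  ·
  (0,3): δ = 2.23°  ✓
  (0,4): δ = 53.12°  ·
  (0,5): δ = 122.86°  ·
  (1,2): δ = 109.08°  ·
  (1,3): δ = 71.75°  ·
  (1,4): δ = 20.86°  ✓
  (1,5): δ = 48.88°  ·
  (2,3): δ = 142.68°  ·
  (2,4): δ = 91.78°  ·
  (2,5): δ = 22.04°  ✓
  (3,4): δ = 129.11°  ·
  (3,5): δ = 59.37°  ·
  (4,5): δ = 110.26°  ·
antipodal pairs: 3

count = 3; pairs: (0,3), (1,4), (2,5)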